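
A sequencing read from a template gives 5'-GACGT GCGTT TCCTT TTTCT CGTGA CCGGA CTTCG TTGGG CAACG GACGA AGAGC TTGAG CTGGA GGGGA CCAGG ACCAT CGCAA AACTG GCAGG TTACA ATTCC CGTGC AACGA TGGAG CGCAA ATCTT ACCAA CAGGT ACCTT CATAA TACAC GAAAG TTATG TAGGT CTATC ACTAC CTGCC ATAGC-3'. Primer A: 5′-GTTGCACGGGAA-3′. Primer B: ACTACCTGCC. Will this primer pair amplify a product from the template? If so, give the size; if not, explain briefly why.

No product — the primers' 3' ends point away from each other.

Primer A (GTTGCACGGGAA) has reverse complement TTCCCGTGCAAC, which matches the top strand at positions 102–113; primer A anneals to the top strand there with its 3' end pointing upstream toward position 102.
Primer B (ACTACCTGCC) matches the top strand directly at positions 176–185; it anneals to the bottom strand with its 3' end pointing downstream toward position 185.
The 3' ends diverge (primer A extends toward position 1, primer B toward position 190), so the primers never converge on a shared product.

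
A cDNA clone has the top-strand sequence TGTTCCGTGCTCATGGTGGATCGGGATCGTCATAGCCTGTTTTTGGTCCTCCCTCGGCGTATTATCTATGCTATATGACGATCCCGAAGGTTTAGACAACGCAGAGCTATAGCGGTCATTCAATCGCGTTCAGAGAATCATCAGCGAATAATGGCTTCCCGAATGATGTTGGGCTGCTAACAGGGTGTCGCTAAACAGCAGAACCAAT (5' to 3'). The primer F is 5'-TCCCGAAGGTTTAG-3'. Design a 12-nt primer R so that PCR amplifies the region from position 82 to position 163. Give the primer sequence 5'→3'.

5'-TTCGGGAAGCCA-3'

The product's 3' end on the top strand is position 163.
The reverse primer anneals to the top strand over positions 152–163, i.e. to TGGCTTCCCGAA.
Its sequence written 5'→3' is the reverse complement: TTCGGGAAGCCA.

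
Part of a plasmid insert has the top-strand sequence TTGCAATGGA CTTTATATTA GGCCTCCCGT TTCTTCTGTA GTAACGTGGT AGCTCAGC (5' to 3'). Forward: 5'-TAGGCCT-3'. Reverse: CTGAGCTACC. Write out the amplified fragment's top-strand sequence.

Forward primer TAGGCCT is found on the top strand at positions 19–25.
The reverse primer's reverse complement is GGTAGCTCAG, which matches the template at positions 48–57.
The product is the template from position 19 through 57 (39 bp).

5'-TAGGCCTCCCGTTTCTTCTGTAGTAACGTGGTAGCTCAG-3'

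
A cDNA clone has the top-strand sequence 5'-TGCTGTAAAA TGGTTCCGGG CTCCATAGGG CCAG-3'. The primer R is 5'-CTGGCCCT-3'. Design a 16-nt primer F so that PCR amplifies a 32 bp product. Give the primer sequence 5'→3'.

5'-CTGTAAAATGGTTCCG-3'

The reverse primer's reverse complement AGGGCCAG matches the template at positions 27–34, so the product ends at position 34.
A 32 bp product then starts at position 34 − 32 + 1 = 3.
The forward primer is identical to the top strand there: CTGTAAAATGGTTCCG.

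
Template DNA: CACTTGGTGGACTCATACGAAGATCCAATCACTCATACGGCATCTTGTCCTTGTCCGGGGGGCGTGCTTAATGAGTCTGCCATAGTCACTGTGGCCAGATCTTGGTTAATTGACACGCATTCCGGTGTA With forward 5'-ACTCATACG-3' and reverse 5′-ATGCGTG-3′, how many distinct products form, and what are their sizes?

Two products: 110 bp, 90 bp

The forward primer ACTCATACG matches the top strand at positions 11–19, 31–39.
The reverse primer's reverse complement is CACGCAT, matching at positions 114–120.
Each forward site pairs with the reverse site to give a product ending at position 120: sizes 110, 90 bp.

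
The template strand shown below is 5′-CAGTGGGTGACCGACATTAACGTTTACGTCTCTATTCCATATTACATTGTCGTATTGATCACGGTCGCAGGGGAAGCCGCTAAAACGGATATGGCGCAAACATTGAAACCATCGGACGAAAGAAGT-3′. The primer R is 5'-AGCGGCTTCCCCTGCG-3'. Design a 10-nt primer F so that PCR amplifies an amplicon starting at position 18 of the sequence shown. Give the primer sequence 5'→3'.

The reverse primer's reverse complement CGCAGGGGAAGCCGCT matches the template at positions 66–81; the product starts at position 18.
The forward primer is identical to the top strand over positions 18–27: TAACGTTTAC.

5'-TAACGTTTAC-3'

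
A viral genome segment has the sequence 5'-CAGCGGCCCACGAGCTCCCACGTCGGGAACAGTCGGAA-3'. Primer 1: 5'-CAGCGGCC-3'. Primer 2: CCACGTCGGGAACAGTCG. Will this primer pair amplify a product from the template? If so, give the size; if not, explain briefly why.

Primer 1 (CAGCGGCC) matches the top strand at positions 1–8 (3' end points downstream).
Primer 2 (CCACGTCGGGAACAGTCG) also matches the top strand directly, at positions 18–35 — its reverse complement CGACTGTTCCCGACGTGG is not present.
Both primers anneal to the bottom strand with 3' ends pointing the same way, so neither can prime synthesis back toward the other.

No product — both primers anneal to the same strand and extend in the same direction.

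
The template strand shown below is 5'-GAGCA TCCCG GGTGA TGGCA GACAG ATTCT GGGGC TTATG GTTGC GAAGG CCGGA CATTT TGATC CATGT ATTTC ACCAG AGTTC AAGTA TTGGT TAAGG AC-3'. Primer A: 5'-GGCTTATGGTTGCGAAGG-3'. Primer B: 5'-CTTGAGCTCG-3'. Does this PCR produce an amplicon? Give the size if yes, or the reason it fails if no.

Primer B (CTTGAGCTCG) does not match the top strand, and its reverse complement CGAGCTCAAG does not match either.
With no annealing site for primer B, no amplification occurs.

No product — primer B has no binding site in the template.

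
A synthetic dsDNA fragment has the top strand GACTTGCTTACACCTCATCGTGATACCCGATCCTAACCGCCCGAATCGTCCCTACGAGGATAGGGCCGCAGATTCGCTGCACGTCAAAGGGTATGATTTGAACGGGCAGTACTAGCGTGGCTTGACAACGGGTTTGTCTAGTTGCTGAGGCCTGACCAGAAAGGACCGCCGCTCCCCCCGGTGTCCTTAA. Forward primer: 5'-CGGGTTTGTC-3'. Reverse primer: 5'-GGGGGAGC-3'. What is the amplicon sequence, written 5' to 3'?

5'-CGGGTTTGTCTAGTTGCTGAGGCCTGACCAGAAAGGACCGCCGCTCCCCC-3'

Forward primer CGGGTTTGTC is found on the top strand at positions 129–138.
The reverse primer's reverse complement is GCTCCCCC, which matches the template at positions 171–178.
The product is the template from position 129 through 178 (50 bp).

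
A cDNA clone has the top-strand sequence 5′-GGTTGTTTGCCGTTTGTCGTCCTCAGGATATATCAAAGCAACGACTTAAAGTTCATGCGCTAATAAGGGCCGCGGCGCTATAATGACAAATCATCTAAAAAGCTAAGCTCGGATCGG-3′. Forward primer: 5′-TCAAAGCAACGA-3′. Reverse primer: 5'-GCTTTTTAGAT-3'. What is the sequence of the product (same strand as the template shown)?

Scanning the template, TCAAAGCAACGA occurs at positions 33–44; this primer anneals to the bottom strand there with its 3' end pointing downstream.
Reverse complement of the reverse primer: ATCTAAAAAGC. This occurs on the top strand at positions 93–103.
The product is the template from position 33 through 103 (71 bp).

5'-TCAAAGCAACGACTTAAAGTTCATGCGCTAATAAGGGCCGCGGCGCTATAATGACAAATCATCTAAAAAGC-3'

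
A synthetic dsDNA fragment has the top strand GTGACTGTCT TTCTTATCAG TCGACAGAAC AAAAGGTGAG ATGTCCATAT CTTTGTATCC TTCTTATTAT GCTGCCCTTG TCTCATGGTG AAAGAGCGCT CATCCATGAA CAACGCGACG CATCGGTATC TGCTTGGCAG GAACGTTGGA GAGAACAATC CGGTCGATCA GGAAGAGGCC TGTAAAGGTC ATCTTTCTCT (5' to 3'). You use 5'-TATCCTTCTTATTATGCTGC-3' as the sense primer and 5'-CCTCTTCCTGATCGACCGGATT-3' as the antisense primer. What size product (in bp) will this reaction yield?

The forward primer matches the template at positions 56–75.
Reverse complement of the reverse primer: AATCCGGTCGATCAGGAAGAGG. This occurs on the top strand at positions 157–178.
Product length = (reverse-primer end) − (forward-primer start) + 1 = 178 − 56 + 1 = 123 bp.

123 bp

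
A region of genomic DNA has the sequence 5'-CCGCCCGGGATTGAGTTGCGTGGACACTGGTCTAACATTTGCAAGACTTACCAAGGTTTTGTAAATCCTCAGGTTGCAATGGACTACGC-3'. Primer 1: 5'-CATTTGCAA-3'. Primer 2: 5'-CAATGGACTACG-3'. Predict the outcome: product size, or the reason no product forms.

No product — both primers anneal to the same strand and extend in the same direction.

Primer 1 (CATTTGCAA) matches the top strand at positions 36–44 (3' end points downstream).
Primer 2 (CAATGGACTACG) also matches the top strand directly, at positions 77–88 — its reverse complement CGTAGTCCATTG is not present.
Both primers anneal to the bottom strand with 3' ends pointing the same way, so neither can prime synthesis back toward the other.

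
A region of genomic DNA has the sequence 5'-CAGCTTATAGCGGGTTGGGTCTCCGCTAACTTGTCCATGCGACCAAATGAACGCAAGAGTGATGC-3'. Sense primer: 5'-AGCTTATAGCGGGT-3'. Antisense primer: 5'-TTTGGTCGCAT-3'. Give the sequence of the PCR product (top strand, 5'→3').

5'-AGCTTATAGCGGGTTGGGTCTCCGCTAACTTGTCCATGCGACCAAA-3'

The forward primer matches the template at positions 2–15.
The reverse primer's reverse complement is ATGCGACCAAA, which matches the template at positions 37–47.
The product is the template from position 2 through 47 (46 bp).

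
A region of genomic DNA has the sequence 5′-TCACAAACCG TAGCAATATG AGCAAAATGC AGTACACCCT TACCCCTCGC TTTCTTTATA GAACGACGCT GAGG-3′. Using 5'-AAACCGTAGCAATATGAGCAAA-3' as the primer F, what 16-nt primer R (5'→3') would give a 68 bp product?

The forward primer binds at positions 5–26, so a 68 bp product ends at position 5 + 68 − 1 = 72.
The reverse primer anneals to the top strand over positions 57–72, i.e. to TATAGAACGACGCTGA.
Its sequence written 5'→3' is the reverse complement: TCAGCGTCGTTCTATA.

5'-TCAGCGTCGTTCTATA-3'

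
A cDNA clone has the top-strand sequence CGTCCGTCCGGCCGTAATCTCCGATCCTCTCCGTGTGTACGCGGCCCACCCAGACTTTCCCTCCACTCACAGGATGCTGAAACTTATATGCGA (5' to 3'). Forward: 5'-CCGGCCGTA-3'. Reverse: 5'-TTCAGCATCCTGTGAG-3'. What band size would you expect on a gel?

74 bp

The forward primer matches the template at positions 8–16.
Reverse complement of the reverse primer: CTCACAGGATGCTGAA. This occurs on the top strand at positions 66–81.
The product runs from position 8 to position 81, so its length is 81 − 8 + 1 = 74 bp.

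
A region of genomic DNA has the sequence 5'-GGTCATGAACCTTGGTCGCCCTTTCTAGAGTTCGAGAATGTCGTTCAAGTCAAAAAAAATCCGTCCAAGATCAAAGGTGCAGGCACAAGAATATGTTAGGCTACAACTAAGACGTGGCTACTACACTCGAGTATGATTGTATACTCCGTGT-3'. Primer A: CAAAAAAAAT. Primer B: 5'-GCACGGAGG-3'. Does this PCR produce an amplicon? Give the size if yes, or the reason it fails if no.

Primer B (GCACGGAGG) does not match the top strand, and its reverse complement CCTCCGTGC does not match either.
With no annealing site for primer B, no amplification occurs.

No product — primer B has no binding site in the template.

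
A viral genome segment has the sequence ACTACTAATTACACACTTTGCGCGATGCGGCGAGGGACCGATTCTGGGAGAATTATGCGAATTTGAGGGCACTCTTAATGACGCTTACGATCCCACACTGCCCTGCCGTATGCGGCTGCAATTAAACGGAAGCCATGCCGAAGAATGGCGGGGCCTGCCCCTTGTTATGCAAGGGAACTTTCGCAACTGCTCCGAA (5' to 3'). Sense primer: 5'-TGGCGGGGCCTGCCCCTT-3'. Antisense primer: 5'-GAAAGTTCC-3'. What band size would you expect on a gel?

37 bp

The forward primer matches the template at positions 146–163.
Taking the reverse complement of GAAAGTTCC gives GGAACTTTC, found at positions 174–182 on the template; the primer anneals here to the top strand with its 3' end pointing upstream.
Product length = (reverse-primer end) − (forward-primer start) + 1 = 182 − 146 + 1 = 37 bp.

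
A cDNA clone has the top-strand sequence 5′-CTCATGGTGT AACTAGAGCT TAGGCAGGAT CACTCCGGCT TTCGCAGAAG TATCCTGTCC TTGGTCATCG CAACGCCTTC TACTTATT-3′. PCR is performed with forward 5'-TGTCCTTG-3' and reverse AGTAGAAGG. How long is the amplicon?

The forward primer matches the template at positions 56–63.
The reverse primer's reverse complement is CCTTCTACT, which matches the template at positions 76–84.
The product runs from position 56 to position 84, so its length is 84 − 56 + 1 = 29 bp.

29 bp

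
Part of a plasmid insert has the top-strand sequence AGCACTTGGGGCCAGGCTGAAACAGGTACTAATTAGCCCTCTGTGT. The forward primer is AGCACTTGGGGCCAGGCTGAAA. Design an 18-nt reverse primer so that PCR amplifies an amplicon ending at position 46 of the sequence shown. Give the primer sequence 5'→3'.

The forward primer binds at positions 1–22; the product's 3' end on the top strand is position 46.
The reverse primer anneals to the top strand over positions 29–46, i.e. to CTAATTAGCCCTCTGTGT.
Its sequence written 5'→3' is the reverse complement: ACACAGAGGGCTAATTAG.

5'-ACACAGAGGGCTAATTAG-3'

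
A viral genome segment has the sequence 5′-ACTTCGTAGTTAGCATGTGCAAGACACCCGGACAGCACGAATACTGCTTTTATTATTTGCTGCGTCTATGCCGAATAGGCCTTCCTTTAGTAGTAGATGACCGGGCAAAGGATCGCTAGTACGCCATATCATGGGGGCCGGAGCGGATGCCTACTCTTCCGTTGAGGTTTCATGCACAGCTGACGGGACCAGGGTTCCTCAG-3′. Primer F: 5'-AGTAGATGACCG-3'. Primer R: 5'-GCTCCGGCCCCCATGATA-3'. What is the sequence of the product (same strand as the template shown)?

Scanning the template, AGTAGATGACCG occurs at positions 92–103; this primer anneals to the bottom strand there with its 3' end pointing downstream.
Taking the reverse complement of GCTCCGGCCCCCATGATA gives TATCATGGGGGCCGGAGC, found at positions 127–144 on the template; the primer anneals here to the top strand with its 3' end pointing upstream.
The product is the template from position 92 through 144 (53 bp).

5'-AGTAGATGACCGGGCAAAGGATCGCTAGTACGCCATATCATGGGGGCCGGAGC-3'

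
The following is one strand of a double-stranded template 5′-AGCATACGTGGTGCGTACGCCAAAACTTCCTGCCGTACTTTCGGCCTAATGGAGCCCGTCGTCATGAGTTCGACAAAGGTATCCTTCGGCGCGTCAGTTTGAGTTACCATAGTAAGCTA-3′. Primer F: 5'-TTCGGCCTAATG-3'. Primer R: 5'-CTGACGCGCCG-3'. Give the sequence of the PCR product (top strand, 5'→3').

Forward primer TTCGGCCTAATG is found on the top strand at positions 40–51.
The reverse primer's reverse complement is CGGCGCGTCAG, which matches the template at positions 87–97.
The product is the template from position 40 through 97 (58 bp).

5'-TTCGGCCTAATGGAGCCCGTCGTCATGAGTTCGACAAAGGTATCCTTCGGCGCGTCAG-3'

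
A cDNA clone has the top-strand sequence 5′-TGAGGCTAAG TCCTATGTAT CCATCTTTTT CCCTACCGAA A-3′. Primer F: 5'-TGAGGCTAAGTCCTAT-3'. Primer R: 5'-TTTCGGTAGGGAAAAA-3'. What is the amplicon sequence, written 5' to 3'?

5'-TGAGGCTAAGTCCTATGTATCCATCTTTTTCCCTACCGAAA-3'

Scanning the template, TGAGGCTAAGTCCTAT occurs at positions 1–16; this primer anneals to the bottom strand there with its 3' end pointing downstream.
Taking the reverse complement of TTTCGGTAGGGAAAAA gives TTTTTCCCTACCGAAA, found at positions 26–41 on the template; the primer anneals here to the top strand with its 3' end pointing upstream.
The product is the template from position 1 through 41 (41 bp).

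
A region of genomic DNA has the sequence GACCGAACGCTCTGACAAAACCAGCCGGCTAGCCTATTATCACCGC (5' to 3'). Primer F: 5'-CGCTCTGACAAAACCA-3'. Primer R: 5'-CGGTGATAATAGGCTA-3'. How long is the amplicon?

38 bp

Forward primer CGCTCTGACAAAACCA is found on the top strand at positions 8–23.
Reverse complement of the reverse primer: TAGCCTATTATCACCG. This occurs on the top strand at positions 30–45.
Product length = (reverse-primer end) − (forward-primer start) + 1 = 45 − 8 + 1 = 38 bp.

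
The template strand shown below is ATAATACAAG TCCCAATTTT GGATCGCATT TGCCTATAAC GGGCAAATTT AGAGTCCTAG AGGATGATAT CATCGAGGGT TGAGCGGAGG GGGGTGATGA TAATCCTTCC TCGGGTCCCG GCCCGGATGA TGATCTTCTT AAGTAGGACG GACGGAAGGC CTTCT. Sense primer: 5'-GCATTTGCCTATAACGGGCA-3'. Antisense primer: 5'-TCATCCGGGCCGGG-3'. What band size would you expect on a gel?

105 bp

Scanning the template, GCATTTGCCTATAACGGGCA occurs at positions 26–45; this primer anneals to the bottom strand there with its 3' end pointing downstream.
Reverse complement of the reverse primer: CCCGGCCCGGATGA. This occurs on the top strand at positions 117–130.
Product length = (reverse-primer end) − (forward-primer start) + 1 = 130 − 26 + 1 = 105 bp.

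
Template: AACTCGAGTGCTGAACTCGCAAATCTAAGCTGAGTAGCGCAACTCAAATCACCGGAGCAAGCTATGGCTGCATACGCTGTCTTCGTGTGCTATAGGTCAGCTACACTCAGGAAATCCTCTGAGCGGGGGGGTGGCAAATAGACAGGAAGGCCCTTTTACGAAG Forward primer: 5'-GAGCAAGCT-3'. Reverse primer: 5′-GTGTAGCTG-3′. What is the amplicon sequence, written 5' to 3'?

5'-GAGCAAGCTATGGCTGCATACGCTGTCTTCGTGTGCTATAGGTCAGCTACAC-3'

Scanning the template, GAGCAAGCT occurs at positions 55–63; this primer anneals to the bottom strand there with its 3' end pointing downstream.
Taking the reverse complement of GTGTAGCTG gives CAGCTACAC, found at positions 98–106 on the template; the primer anneals here to the top strand with its 3' end pointing upstream.
The product is the template from position 55 through 106 (52 bp).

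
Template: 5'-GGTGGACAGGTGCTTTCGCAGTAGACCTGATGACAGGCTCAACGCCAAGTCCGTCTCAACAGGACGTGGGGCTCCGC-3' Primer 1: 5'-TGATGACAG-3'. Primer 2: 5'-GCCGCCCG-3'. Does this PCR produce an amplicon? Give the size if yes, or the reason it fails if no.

Primer 2 (GCCGCCCG) does not match the top strand, and its reverse complement CGGGCGGC does not match either.
With no annealing site for primer 2, no amplification occurs.

No product — primer 2 has no binding site in the template.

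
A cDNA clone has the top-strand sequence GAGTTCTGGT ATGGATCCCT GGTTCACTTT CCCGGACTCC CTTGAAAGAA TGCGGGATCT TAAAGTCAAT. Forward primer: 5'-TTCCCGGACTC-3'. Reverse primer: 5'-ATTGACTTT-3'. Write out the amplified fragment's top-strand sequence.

5'-TTCCCGGACTCCCTTGAAAGAATGCGGGATCTTAAAGTCAAT-3'

Scanning the template, TTCCCGGACTC occurs at positions 29–39; this primer anneals to the bottom strand there with its 3' end pointing downstream.
Reverse complement of the reverse primer: AAAGTCAAT. This occurs on the top strand at positions 62–70.
The product is the template from position 29 through 70 (42 bp).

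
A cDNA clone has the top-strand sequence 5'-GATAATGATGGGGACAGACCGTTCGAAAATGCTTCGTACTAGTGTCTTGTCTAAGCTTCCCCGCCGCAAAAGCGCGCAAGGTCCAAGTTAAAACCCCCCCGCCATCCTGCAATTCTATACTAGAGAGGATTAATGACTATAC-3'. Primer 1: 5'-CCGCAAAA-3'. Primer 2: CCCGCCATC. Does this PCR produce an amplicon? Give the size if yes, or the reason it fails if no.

No product — both primers anneal to the same strand and extend in the same direction.

Primer 1 (CCGCAAAA) matches the top strand at positions 64–71 (3' end points downstream).
Primer 2 (CCCGCCATC) also matches the top strand directly, at positions 98–106 — its reverse complement GATGGCGGG is not present.
Both primers anneal to the bottom strand with 3' ends pointing the same way, so neither can prime synthesis back toward the other.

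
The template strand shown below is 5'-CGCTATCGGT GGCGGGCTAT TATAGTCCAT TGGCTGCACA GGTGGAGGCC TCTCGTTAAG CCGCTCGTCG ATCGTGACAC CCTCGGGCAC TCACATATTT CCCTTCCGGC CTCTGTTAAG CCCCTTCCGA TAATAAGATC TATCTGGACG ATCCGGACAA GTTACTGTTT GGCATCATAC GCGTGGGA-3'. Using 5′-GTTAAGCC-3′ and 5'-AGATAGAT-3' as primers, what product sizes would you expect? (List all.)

The forward primer GTTAAGCC matches the top strand at positions 55–62, 115–122.
The reverse primer's reverse complement is ATCTATCT, matching at positions 138–145.
Each forward site pairs with the reverse site to give a product ending at position 145: sizes 91, 31 bp.

91 bp, 31 bp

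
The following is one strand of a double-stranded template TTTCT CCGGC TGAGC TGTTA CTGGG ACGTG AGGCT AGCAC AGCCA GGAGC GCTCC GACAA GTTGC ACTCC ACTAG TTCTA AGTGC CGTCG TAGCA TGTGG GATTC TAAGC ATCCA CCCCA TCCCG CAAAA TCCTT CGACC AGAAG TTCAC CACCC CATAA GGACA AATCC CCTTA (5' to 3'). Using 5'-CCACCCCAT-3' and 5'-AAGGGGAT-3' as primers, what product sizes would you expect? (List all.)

The forward primer CCACCCCAT matches the top strand at positions 113–121, 150–158.
The reverse primer's reverse complement is ATCCCCTT, matching at positions 167–174.
Each forward site pairs with the reverse site to give a product ending at position 174: sizes 62, 25 bp.

62 bp, 25 bp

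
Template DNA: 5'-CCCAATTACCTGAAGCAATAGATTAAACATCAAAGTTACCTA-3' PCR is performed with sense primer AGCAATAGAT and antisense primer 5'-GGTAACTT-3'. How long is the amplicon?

Scanning the template, AGCAATAGAT occurs at positions 14–23; this primer anneals to the bottom strand there with its 3' end pointing downstream.
The reverse primer's reverse complement is AAGTTACC, which matches the template at positions 33–40.
The product runs from position 14 to position 40, so its length is 40 − 14 + 1 = 27 bp.

27 bp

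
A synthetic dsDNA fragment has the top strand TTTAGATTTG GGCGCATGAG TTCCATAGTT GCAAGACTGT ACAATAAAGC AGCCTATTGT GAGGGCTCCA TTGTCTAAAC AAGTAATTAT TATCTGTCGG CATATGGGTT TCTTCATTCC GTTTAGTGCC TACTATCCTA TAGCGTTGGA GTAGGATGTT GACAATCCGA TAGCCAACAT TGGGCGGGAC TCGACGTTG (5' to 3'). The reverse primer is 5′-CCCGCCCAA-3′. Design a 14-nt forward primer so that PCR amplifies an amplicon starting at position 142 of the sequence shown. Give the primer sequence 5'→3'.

5'-AGCGTTGGAGTAGG-3'

The reverse primer's reverse complement TTGGGCGGG matches the template at positions 180–188; the product starts at position 142.
The forward primer is identical to the top strand over positions 142–155: AGCGTTGGAGTAGG.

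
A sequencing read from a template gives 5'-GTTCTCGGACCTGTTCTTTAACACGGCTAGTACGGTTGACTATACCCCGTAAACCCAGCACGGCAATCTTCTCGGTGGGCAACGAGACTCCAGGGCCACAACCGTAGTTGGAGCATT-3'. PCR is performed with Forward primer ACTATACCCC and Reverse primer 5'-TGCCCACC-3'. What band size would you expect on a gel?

43 bp

Scanning the template, ACTATACCCC occurs at positions 39–48; this primer anneals to the bottom strand there with its 3' end pointing downstream.
Taking the reverse complement of TGCCCACC gives GGTGGGCA, found at positions 74–81 on the template; the primer anneals here to the top strand with its 3' end pointing upstream.
Product length = (reverse-primer end) − (forward-primer start) + 1 = 81 − 39 + 1 = 43 bp.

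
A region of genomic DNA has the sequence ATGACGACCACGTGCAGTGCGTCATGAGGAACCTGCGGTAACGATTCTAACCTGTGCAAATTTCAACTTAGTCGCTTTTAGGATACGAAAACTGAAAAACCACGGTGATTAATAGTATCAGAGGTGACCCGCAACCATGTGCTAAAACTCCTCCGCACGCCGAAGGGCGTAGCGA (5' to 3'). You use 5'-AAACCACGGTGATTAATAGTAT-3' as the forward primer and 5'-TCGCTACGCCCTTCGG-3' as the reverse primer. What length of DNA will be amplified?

79 bp

Forward primer AAACCACGGTGATTAATAGTAT is found on the top strand at positions 97–118.
Reverse complement of the reverse primer: CCGAAGGGCGTAGCGA. This occurs on the top strand at positions 160–175.
The product runs from position 97 to position 175, so its length is 175 − 97 + 1 = 79 bp.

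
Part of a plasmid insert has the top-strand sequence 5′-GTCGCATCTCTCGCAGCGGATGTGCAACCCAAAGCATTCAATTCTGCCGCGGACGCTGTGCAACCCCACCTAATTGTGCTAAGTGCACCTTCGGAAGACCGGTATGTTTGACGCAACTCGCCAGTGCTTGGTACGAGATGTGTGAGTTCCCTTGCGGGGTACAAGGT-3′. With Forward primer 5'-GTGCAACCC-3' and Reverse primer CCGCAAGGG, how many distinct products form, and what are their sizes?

Two products: 136 bp, 100 bp

The forward primer GTGCAACCC matches the top strand at positions 22–30, 58–66.
The reverse primer's reverse complement is CCCTTGCGG, matching at positions 149–157.
Each forward site pairs with the reverse site to give a product ending at position 157: sizes 136, 100 bp.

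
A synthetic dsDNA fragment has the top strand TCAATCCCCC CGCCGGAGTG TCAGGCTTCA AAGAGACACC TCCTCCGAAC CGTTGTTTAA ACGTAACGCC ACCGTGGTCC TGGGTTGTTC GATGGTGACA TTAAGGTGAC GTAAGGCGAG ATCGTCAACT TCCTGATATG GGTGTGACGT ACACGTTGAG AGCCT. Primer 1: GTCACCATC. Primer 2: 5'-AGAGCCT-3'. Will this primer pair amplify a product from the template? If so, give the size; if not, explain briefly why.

Primer 1 (GTCACCATC) has reverse complement GATGGTGAC, which matches the top strand at positions 91–99; primer 1 anneals to the top strand there with its 3' end pointing upstream toward position 91.
Primer 2 (AGAGCCT) matches the top strand directly at positions 159–165; it anneals to the bottom strand with its 3' end pointing downstream toward position 165.
The 3' ends diverge (primer 1 extends toward position 1, primer 2 toward position 165), so the primers never converge on a shared product.

No product — the primers' 3' ends point away from each other.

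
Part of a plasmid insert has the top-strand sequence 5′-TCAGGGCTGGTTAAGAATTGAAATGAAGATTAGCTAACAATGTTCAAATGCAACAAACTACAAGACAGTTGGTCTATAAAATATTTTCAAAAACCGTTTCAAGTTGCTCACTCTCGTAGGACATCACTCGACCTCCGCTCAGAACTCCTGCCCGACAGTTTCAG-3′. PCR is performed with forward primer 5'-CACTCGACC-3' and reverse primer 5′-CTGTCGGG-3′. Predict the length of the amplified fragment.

34 bp

Forward primer CACTCGACC is found on the top strand at positions 125–133.
The reverse primer's reverse complement is CCCGACAG, which matches the template at positions 151–158.
The product runs from position 125 to position 158, so its length is 158 − 125 + 1 = 34 bp.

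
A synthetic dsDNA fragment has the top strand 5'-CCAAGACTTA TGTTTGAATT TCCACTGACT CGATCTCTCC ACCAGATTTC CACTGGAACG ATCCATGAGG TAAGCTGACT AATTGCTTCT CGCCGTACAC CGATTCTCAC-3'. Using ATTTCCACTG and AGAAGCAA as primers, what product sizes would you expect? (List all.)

The forward primer ATTTCCACTG matches the top strand at positions 18–27, 46–55.
The reverse primer's reverse complement is TTGCTTCT, matching at positions 83–90.
Each forward site pairs with the reverse site to give a product ending at position 90: sizes 73, 45 bp.

73 bp, 45 bp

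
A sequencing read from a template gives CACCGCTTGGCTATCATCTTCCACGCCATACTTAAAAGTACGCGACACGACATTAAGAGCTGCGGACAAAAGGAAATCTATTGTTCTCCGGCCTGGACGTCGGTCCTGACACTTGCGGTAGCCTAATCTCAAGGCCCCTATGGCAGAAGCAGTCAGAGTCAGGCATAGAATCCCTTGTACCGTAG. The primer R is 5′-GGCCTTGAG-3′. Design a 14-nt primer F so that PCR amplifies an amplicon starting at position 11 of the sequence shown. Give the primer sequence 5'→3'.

The reverse primer's reverse complement CTCAAGGCC matches the template at positions 128–136; the product starts at position 11.
The forward primer is identical to the top strand over positions 11–24: CTATCATCTTCCAC.

5'-CTATCATCTTCCAC-3'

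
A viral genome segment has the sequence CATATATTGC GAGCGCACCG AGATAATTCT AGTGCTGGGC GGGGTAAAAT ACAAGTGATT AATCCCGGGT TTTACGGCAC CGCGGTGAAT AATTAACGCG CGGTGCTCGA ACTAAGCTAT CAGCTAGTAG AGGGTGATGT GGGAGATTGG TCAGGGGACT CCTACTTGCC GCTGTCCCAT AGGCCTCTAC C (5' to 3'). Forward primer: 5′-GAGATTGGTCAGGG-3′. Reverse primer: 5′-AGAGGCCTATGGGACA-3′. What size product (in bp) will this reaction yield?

46 bp

The forward primer matches the template at positions 143–156.
Reverse complement of the reverse primer: TGTCCCATAGGCCTCT. This occurs on the top strand at positions 173–188.
Amplicon spans positions 143–188: 46 bp.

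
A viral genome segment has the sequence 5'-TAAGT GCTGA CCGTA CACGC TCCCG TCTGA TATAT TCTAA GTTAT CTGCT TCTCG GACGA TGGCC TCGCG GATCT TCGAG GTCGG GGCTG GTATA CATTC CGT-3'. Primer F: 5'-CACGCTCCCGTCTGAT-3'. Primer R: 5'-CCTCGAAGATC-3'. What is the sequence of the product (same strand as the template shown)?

5'-CACGCTCCCGTCTGATATATTCTAAGTTATCTGCTTCTCGGACGATGGCCTCGCGGATCTTCGAGG-3'

Scanning the template, CACGCTCCCGTCTGAT occurs at positions 16–31; this primer anneals to the bottom strand there with its 3' end pointing downstream.
The reverse primer's reverse complement is GATCTTCGAGG, which matches the template at positions 71–81.
The product is the template from position 16 through 81 (66 bp).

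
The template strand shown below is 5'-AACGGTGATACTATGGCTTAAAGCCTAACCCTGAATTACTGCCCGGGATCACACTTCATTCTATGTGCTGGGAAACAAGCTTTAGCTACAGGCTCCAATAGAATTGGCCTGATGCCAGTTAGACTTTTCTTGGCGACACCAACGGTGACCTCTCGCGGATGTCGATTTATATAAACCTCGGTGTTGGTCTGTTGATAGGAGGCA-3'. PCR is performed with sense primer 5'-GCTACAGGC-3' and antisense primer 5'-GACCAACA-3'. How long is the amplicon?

105 bp

The forward primer matches the template at positions 85–93.
The reverse primer's reverse complement is TGTTGGTC, which matches the template at positions 182–189.
Amplicon spans positions 85–189: 105 bp.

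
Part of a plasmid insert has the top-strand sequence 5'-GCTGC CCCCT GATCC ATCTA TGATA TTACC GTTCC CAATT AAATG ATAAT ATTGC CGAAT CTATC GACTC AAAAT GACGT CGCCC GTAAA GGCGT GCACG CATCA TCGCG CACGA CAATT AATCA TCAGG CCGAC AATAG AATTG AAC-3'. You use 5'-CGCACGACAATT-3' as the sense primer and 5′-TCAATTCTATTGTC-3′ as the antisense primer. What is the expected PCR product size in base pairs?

38 bp

The forward primer matches the template at positions 109–120.
Reverse complement of the reverse primer: GACAATAGAATTGA. This occurs on the top strand at positions 133–146.
The product runs from position 109 to position 146, so its length is 146 − 109 + 1 = 38 bp.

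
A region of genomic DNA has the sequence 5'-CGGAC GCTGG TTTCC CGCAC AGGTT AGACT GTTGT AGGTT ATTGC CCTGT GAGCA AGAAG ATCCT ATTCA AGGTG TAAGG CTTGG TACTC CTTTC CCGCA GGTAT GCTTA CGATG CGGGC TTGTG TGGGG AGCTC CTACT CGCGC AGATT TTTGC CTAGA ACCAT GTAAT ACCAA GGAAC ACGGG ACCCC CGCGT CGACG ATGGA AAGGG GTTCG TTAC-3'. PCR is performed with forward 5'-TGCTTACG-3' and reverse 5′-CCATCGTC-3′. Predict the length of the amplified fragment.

Scanning the template, TGCTTACG occurs at positions 105–112; this primer anneals to the bottom strand there with its 3' end pointing downstream.
Taking the reverse complement of CCATCGTC gives GACGATGG, found at positions 197–204 on the template; the primer anneals here to the top strand with its 3' end pointing upstream.
Amplicon spans positions 105–204: 100 bp.

100 bp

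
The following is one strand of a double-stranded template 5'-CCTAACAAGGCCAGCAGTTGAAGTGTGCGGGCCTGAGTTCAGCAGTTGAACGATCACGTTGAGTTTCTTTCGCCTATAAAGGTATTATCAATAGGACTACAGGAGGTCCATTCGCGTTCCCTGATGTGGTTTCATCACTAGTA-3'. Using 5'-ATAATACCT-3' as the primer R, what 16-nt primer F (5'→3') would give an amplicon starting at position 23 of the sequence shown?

5'-GTGTGCGGGCCTGAGT-3'

The reverse primer's reverse complement AGGTATTAT matches the template at positions 80–88; the product starts at position 23.
The forward primer is identical to the top strand over positions 23–38: GTGTGCGGGCCTGAGT.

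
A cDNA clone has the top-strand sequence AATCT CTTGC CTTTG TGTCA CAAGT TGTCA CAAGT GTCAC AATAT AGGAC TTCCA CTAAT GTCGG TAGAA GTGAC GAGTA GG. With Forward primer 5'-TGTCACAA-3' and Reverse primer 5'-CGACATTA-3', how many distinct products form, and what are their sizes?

Three products: 49 bp, 39 bp, 30 bp

The forward primer TGTCACAA matches the top strand at positions 16–23, 26–33, 35–42.
The reverse primer's reverse complement is TAATGTCG, matching at positions 57–64.
Each forward site pairs with the reverse site to give a product ending at position 64: sizes 49, 39, 30 bp.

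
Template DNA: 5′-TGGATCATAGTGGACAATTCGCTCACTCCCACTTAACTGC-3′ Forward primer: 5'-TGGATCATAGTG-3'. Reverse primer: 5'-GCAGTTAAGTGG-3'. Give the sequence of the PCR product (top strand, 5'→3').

Forward primer TGGATCATAGTG is found on the top strand at positions 1–12.
The reverse primer's reverse complement is CCACTTAACTGC, which matches the template at positions 29–40.
The product is the template from position 1 through 40 (40 bp).

5'-TGGATCATAGTGGACAATTCGCTCACTCCCACTTAACTGC-3'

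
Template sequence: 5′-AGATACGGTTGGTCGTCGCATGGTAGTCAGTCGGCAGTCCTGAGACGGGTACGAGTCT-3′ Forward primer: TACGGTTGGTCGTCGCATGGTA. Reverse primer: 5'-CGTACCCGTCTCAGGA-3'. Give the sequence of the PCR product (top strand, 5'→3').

Forward primer TACGGTTGGTCGTCGCATGGTA is found on the top strand at positions 4–25.
The reverse primer's reverse complement is TCCTGAGACGGGTACG, which matches the template at positions 38–53.
The product is the template from position 4 through 53 (50 bp).

5'-TACGGTTGGTCGTCGCATGGTAGTCAGTCGGCAGTCCTGAGACGGGTACG-3'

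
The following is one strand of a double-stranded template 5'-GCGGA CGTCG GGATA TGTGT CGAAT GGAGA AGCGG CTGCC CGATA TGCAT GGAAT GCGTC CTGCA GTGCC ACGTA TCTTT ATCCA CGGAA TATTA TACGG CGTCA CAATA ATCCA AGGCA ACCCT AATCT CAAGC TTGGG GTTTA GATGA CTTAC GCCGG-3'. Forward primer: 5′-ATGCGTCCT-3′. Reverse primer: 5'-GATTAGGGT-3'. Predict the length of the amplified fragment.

Forward primer ATGCGTCCT is found on the top strand at positions 54–62.
Taking the reverse complement of GATTAGGGT gives ACCCTAATC, found at positions 121–129 on the template; the primer anneals here to the top strand with its 3' end pointing upstream.
Amplicon spans positions 54–129: 76 bp.

76 bp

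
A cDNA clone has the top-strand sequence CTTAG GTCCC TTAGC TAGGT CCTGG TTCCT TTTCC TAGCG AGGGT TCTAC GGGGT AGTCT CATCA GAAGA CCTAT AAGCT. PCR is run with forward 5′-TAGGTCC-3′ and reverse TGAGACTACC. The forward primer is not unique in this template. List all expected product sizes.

The forward primer TAGGTCC matches the top strand at positions 3–9, 16–22.
The reverse primer's reverse complement is GGTAGTCTCA, matching at positions 53–62.
Each forward site pairs with the reverse site to give a product ending at position 62: sizes 60, 47 bp.

60 bp, 47 bp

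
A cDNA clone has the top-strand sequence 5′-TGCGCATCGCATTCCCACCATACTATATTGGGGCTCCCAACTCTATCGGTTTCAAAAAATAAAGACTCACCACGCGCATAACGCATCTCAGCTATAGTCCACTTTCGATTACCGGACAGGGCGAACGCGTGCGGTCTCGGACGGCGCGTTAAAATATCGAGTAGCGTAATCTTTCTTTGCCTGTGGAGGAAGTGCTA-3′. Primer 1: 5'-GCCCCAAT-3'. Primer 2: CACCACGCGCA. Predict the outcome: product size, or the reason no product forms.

No product — the primers' 3' ends point away from each other.

Primer 1 (GCCCCAAT) has reverse complement ATTGGGGC, which matches the top strand at positions 27–34; primer 1 anneals to the top strand there with its 3' end pointing upstream toward position 27.
Primer 2 (CACCACGCGCA) matches the top strand directly at positions 68–78; it anneals to the bottom strand with its 3' end pointing downstream toward position 78.
The 3' ends diverge (primer 1 extends toward position 1, primer 2 toward position 197), so the primers never converge on a shared product.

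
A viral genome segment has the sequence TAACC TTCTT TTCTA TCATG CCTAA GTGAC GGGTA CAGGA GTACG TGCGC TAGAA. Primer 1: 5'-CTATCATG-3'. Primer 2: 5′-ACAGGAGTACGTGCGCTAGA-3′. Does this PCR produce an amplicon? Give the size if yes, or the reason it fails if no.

Primer 1 (CTATCATG) matches the top strand at positions 13–20 (3' end points downstream).
Primer 2 (ACAGGAGTACGTGCGCTAGA) also matches the top strand directly, at positions 35–54 — its reverse complement TCTAGCGCACGTACTCCTGT is not present.
Both primers anneal to the bottom strand with 3' ends pointing the same way, so neither can prime synthesis back toward the other.

No product — both primers anneal to the same strand and extend in the same direction.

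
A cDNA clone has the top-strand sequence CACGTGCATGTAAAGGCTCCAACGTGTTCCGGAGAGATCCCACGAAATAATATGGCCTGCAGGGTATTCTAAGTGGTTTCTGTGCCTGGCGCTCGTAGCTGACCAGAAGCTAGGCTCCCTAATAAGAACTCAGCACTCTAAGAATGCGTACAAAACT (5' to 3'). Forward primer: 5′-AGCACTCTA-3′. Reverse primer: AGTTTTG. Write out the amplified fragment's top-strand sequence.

5'-AGCACTCTAAGAATGCGTACAAAACT-3'

Scanning the template, AGCACTCTA occurs at positions 132–140; this primer anneals to the bottom strand there with its 3' end pointing downstream.
The reverse primer's reverse complement is CAAAACT, which matches the template at positions 151–157.
The product is the template from position 132 through 157 (26 bp).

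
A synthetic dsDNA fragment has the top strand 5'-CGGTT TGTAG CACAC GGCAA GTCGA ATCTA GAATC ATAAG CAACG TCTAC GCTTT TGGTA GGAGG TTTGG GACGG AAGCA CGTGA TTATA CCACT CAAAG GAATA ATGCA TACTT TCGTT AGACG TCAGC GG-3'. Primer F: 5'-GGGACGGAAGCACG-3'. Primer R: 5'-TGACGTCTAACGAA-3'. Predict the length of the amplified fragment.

Scanning the template, GGGACGGAAGCACG occurs at positions 69–82; this primer anneals to the bottom strand there with its 3' end pointing downstream.
Taking the reverse complement of TGACGTCTAACGAA gives TTCGTTAGACGTCA, found at positions 115–128 on the template; the primer anneals here to the top strand with its 3' end pointing upstream.
Amplicon spans positions 69–128: 60 bp.

60 bp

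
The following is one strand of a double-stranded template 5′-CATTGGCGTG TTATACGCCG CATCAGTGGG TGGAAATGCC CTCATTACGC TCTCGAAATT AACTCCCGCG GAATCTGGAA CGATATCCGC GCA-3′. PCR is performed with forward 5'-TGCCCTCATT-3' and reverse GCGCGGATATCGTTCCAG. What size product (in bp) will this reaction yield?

Forward primer TGCCCTCATT is found on the top strand at positions 37–46.
Reverse complement of the reverse primer: CTGGAACGATATCCGCGC. This occurs on the top strand at positions 75–92.
Product length = (reverse-primer end) − (forward-primer start) + 1 = 92 − 37 + 1 = 56 bp.

56 bp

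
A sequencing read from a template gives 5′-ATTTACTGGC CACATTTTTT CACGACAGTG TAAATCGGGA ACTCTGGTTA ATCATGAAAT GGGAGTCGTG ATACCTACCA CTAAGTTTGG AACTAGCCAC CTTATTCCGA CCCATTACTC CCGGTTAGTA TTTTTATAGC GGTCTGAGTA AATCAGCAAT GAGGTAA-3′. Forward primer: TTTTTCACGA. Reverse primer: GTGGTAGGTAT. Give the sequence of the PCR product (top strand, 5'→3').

Scanning the template, TTTTTCACGA occurs at positions 16–25; this primer anneals to the bottom strand there with its 3' end pointing downstream.
Taking the reverse complement of GTGGTAGGTAT gives ATACCTACCAC, found at positions 71–81 on the template; the primer anneals here to the top strand with its 3' end pointing upstream.
The product is the template from position 16 through 81 (66 bp).

5'-TTTTTCACGACAGTGTAAATCGGGAACTCTGGTTAATCATGAAATGGGAGTCGTGATACCTACCAC-3'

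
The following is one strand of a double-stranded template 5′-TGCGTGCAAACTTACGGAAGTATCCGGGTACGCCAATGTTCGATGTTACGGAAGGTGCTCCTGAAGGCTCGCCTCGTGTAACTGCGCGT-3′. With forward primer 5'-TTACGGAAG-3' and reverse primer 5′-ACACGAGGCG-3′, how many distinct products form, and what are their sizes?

Two products: 68 bp, 34 bp

The forward primer TTACGGAAG matches the top strand at positions 12–20, 46–54.
The reverse primer's reverse complement is CGCCTCGTGT, matching at positions 70–79.
Each forward site pairs with the reverse site to give a product ending at position 79: sizes 68, 34 bp.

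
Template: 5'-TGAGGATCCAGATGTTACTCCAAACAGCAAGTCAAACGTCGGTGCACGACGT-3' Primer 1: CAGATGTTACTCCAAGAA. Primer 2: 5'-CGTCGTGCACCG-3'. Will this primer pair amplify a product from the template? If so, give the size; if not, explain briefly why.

Primer 1 (CAGATGTTACTCCAAGAA) does not match the top strand, and its reverse complement TTCTTGGAGTAACATCTG does not match either.
With no annealing site for primer 1, no amplification occurs.

No product — primer 1 has no binding site in the template.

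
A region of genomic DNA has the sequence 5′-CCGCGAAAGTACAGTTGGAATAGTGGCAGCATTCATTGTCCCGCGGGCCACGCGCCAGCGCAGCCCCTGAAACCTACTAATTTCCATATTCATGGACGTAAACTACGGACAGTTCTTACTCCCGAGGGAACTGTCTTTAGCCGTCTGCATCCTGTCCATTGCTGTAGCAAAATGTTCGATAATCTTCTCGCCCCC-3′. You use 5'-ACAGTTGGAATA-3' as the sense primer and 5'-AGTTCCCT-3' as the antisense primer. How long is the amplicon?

122 bp

The forward primer matches the template at positions 11–22.
The reverse primer's reverse complement is AGGGAACT, which matches the template at positions 125–132.
Product length = (reverse-primer end) − (forward-primer start) + 1 = 132 − 11 + 1 = 122 bp.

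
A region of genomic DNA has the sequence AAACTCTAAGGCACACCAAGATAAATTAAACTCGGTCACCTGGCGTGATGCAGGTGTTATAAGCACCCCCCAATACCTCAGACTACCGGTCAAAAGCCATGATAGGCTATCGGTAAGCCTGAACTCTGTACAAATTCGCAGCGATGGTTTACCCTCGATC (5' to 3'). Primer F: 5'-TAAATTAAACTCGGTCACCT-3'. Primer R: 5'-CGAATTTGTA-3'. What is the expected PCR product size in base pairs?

117 bp

The forward primer matches the template at positions 22–41.
The reverse primer's reverse complement is TACAAATTCG, which matches the template at positions 129–138.
The product runs from position 22 to position 138, so its length is 138 − 22 + 1 = 117 bp.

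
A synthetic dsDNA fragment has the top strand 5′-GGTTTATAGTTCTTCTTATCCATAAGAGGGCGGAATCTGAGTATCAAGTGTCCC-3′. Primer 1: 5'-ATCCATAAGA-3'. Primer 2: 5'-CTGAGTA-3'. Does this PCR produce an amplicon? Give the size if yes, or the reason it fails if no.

Primer 1 (ATCCATAAGA) matches the top strand at positions 18–27 (3' end points downstream).
Primer 2 (CTGAGTA) also matches the top strand directly, at positions 37–43 — its reverse complement TACTCAG is not present.
Both primers anneal to the bottom strand with 3' ends pointing the same way, so neither can prime synthesis back toward the other.

No product — both primers anneal to the same strand and extend in the same direction.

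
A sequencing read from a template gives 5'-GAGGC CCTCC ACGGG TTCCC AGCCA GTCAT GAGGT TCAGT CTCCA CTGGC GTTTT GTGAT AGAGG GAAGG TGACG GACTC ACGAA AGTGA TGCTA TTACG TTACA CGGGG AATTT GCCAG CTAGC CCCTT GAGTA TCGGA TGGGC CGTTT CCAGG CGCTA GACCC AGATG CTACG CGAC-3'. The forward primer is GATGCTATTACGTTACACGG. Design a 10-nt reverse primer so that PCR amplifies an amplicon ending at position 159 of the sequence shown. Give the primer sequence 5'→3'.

The forward primer binds at positions 89–108; the product's 3' end on the top strand is position 159.
The reverse primer anneals to the top strand over positions 150–159, i.e. to TCCAGGCGCT.
Its sequence written 5'→3' is the reverse complement: AGCGCCTGGA.

5'-AGCGCCTGGA-3'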